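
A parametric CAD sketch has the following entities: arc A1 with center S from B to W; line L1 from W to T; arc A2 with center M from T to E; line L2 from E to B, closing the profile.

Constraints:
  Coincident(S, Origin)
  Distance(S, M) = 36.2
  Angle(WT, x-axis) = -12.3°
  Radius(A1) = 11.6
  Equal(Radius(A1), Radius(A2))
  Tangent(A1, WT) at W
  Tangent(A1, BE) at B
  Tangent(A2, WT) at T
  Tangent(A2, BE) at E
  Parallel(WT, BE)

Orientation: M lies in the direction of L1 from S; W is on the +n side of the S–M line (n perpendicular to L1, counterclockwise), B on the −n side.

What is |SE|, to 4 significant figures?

38.01

The slot axis is L1's direction at -12.3°, so u = (cos -12.3°, sin -12.3°) = (0.9770, -0.2130) and n = (−sin -12.3°, cos -12.3°) = (0.2130, 0.9770). S is at the origin and M lies 36.2 along u from S, so M = 36.2·u = (35.37, -7.712). Tangency of A1 to both parallel lines with radius 11.6 puts W and B at S ± 11.6·n: W = (2.471, 11.33), B = (-2.471, -11.33). Equal radii place T and E the same way about M: T = M + 11.6·n = (37.84, 3.622), E = M − 11.6·n = (32.90, -19.05). Then |SE| = |E − S| = 38.01.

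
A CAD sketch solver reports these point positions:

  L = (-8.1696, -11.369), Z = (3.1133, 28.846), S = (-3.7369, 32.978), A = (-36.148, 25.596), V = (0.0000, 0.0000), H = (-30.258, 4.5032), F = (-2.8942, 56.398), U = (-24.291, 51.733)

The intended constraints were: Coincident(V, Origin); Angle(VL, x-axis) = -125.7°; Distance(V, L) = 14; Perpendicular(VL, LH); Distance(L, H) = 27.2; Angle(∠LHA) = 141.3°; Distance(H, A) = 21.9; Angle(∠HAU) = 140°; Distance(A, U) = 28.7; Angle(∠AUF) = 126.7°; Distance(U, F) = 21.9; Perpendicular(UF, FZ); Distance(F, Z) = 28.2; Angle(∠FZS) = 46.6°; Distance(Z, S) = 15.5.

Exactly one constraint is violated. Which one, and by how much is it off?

Distance(Z, S) = 15.5 — off by 7.50.

V = (0.00, 0.00) ✓; VL at -125.7° ✓; |VL| = 14.00 ✓; ∠(VL, LH) = 90.00° ✓; |LH| = 27.20 ✓; ∠LHA = 141.3° ✓; |HA| = 21.90 ✓; ∠HAU = 140.0° ✓; |AU| = 28.70 ✓; ∠AUF = 126.7° ✓; |UF| = 21.90 ✓; ∠(UF, FZ) = 90.00° ✓; |FZ| = 28.20 ✓; ∠FZS = 46.60° ✓; |ZS| = 8.000 ✗.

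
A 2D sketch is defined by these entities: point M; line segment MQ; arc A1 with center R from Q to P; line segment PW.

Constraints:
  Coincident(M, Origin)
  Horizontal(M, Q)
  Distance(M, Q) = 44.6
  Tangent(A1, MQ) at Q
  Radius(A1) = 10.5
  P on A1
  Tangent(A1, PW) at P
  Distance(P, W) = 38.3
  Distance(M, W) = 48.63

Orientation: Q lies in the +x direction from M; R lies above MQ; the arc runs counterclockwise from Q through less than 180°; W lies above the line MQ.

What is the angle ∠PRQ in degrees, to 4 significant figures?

139.7°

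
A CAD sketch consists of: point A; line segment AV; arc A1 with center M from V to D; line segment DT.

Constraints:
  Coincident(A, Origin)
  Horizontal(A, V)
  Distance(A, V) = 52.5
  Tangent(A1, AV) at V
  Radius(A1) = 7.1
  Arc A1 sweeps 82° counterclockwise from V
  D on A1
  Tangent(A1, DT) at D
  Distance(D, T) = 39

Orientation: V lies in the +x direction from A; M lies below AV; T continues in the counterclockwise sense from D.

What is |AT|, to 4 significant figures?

60.04

A is at the origin; AV is horizontal with |AV| = 52.5 and V on the +x side, so V = (52.50, 0.000). The tangent condition forces MV to be normal to AV, so M = V + (0, -7.1) = (52.50, -7.100). On A1, V sits at bearing 90° from M; an 82° counterclockwise sweep puts D at bearing 172°, so D = M + 7.1·(cos 172°, sin 172°) = (45.47, -6.112). Tangency of A1 to DT means the radius MD is perpendicular to DT, so DT runs along (−sin 172°, cos 172°); with |DT| = 39.0, T = (40.04, -44.73). Then |AT| = |T − A| = 60.04.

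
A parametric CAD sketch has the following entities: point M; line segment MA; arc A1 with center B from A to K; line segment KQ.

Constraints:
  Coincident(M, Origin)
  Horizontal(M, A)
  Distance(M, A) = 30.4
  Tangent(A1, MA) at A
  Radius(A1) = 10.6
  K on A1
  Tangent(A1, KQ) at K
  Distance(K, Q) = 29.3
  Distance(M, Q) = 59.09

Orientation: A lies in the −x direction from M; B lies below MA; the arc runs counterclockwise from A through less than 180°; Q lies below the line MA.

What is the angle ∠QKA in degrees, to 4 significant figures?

139.3°

Checks: |BK| = 10.60 ✓; ∠(BK, KQ) = 90.00° ✓; |KQ| = 29.30 ✓; |MQ| = 59.09 ✓.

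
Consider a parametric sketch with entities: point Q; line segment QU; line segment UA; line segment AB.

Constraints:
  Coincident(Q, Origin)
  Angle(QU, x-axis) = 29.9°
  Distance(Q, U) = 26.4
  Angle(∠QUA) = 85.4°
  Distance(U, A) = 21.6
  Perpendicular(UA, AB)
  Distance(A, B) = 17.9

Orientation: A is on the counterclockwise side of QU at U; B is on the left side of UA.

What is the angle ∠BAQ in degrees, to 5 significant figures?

36.515°

Q is at the origin; QU runs at 29.9° with length 26.4, so U = 26.4·(cos 29.9°, sin 29.9°) = (22.886, 13.160). ∠QUA = 85.4°, so UA runs at 29.9° + (180° − 85.4°) = 124.50° from the x-axis; with |UA| = 21.6, A = U + 21.6·(cos 124.50°, sin 124.50°) = (10.652, 30.961). UA is perpendicular to AB; with |AB| = 17.9 on the left of UA, B = A + 17.9·(-0.82413, -0.56641) = (-4.1002, 20.823). Then cos ∠BAQ = AB·AQ / (|AB||AQ|), giving 36.515°.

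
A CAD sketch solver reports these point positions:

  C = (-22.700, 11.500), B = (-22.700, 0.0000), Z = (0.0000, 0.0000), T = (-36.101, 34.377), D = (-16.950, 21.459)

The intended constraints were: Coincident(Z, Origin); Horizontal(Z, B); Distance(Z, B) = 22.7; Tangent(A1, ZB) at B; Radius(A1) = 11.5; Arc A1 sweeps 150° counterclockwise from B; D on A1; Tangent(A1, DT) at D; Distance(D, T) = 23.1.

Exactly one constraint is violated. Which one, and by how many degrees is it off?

Tangent(A1, DT) at D — off by 4.00°.

Z = (0.00, 0.00) ✓; Z.y = 0.00, B.y = 0.00 ✓; |ZB| = 22.70 ✓; ∠(CB, BZ) = 90.00° ✓; |CB| = 11.50 ✓; bearing(C→D) − bearing(C→B) = 150.0° ✓; |CD| = 11.50 ✓; ∠(CD, DT) = 94.00° ✗; |DT| = 23.10 ✓.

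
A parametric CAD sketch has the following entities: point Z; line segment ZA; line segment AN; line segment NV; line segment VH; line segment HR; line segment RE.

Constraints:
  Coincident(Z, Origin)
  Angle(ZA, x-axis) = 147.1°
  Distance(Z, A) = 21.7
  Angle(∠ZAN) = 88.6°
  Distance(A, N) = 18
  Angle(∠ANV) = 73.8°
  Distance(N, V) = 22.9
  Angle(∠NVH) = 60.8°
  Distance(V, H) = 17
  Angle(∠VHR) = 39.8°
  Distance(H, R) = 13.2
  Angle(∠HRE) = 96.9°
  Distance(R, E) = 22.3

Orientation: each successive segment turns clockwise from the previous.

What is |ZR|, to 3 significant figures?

16.2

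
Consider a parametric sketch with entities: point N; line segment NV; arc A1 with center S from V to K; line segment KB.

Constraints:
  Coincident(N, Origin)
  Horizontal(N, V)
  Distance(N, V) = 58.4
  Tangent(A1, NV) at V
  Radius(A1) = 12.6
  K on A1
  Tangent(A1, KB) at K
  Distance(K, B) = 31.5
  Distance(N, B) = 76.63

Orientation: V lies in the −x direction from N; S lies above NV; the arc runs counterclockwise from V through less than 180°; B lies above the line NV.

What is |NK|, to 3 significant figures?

50.5

Checks: |SK| = 12.60 ✓; ∠(SK, KB) = 90.00° ✓; |KB| = 31.50 ✓; |NB| = 76.63 ✓.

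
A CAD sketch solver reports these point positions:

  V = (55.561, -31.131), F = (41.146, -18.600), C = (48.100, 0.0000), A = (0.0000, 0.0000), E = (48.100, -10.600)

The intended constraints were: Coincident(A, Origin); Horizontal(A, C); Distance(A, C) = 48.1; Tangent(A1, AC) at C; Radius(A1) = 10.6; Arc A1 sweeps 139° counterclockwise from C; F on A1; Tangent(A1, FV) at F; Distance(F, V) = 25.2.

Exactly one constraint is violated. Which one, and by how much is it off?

Distance(F, V) = 25.2 — off by 6.10.

A = (0.00, 0.00) ✓; A.y = 0.00, C.y = 0.00 ✓; |AC| = 48.10 ✓; ∠(EC, CA) = 90.00° ✓; |EC| = 10.60 ✓; bearing(E→F) − bearing(E→C) = 139.0° ✓; |EF| = 10.60 ✓; ∠(EF, FV) = 90.00° ✓; |FV| = 19.10 ✗.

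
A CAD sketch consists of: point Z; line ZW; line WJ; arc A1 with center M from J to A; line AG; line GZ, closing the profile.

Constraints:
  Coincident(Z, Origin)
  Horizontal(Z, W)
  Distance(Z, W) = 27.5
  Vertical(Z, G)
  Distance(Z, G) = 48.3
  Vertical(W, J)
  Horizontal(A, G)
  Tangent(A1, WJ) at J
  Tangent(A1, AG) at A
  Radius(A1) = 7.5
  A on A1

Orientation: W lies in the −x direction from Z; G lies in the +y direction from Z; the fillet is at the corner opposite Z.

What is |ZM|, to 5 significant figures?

45.438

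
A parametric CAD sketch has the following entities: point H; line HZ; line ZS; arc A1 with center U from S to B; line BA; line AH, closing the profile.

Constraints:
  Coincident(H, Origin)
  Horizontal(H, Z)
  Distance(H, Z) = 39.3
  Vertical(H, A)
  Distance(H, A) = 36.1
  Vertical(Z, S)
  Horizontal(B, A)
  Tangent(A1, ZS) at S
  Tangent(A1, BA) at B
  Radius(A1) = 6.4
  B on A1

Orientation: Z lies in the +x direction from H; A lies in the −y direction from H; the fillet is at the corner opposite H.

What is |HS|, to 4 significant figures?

49.26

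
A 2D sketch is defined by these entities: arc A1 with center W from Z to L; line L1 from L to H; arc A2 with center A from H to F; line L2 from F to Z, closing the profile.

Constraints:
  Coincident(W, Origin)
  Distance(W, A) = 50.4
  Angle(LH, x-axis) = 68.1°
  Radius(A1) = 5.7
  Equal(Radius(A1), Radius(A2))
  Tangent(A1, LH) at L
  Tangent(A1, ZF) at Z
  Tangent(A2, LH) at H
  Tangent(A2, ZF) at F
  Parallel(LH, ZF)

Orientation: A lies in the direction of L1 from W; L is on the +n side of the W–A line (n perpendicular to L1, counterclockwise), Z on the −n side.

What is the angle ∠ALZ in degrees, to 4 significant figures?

83.55°

W is at the origin and A lies 50.4 along u from W, so A = 50.4·u = (18.80, 46.76). Tangency of A1 to both parallel lines with radius 5.7 puts L and Z at W ± 5.7·n: L = (-5.289, 2.126), Z = (5.289, -2.126). Then cos ∠ALZ = LA·LZ / (|LA||LZ|), giving 83.55°.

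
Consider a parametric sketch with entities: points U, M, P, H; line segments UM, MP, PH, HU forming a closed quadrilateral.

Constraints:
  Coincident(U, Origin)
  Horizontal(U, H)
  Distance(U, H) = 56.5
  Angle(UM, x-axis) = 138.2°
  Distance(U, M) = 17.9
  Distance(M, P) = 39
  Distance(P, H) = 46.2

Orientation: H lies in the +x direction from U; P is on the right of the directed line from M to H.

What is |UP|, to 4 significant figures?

21.23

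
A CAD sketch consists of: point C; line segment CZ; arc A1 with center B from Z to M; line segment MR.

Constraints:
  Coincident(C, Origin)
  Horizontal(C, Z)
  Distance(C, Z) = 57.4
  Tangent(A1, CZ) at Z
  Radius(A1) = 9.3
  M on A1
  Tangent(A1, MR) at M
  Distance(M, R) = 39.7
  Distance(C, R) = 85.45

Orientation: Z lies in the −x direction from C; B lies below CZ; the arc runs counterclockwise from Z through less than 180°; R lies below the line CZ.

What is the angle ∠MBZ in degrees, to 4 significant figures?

83.95°

Checks: |BZ| = 9.300 ✓; |BM| = 9.300 ✓; ∠(BM, MR) = 90.00° ✓; |MR| = 39.70 ✓; |CR| = 85.45 ✓.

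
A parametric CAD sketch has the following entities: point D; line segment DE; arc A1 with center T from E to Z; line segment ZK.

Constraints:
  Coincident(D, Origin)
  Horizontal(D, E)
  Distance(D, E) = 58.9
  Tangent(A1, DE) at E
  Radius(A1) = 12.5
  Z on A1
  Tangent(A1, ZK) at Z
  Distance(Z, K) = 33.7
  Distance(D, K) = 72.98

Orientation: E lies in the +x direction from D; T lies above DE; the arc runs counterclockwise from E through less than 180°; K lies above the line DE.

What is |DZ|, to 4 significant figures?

72.36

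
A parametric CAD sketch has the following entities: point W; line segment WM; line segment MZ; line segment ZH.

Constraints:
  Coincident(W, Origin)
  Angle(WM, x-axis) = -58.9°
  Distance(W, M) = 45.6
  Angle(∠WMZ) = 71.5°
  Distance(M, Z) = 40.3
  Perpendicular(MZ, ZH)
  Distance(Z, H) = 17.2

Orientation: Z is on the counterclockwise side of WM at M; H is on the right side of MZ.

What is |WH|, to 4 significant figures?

65.73

∠WMZ = 71.5°, so MZ runs at -58.9° + (180° − 71.5°) = 49.60° from the x-axis; with |MZ| = 40.3, Z = M + 40.3·(cos 49.60°, sin 49.60°) = (49.67, -8.356). MZ ⟂ ZH; with |ZH| = 17.2 on the right of MZ, H = Z + 17.2·(0.7615, -0.6481) = (62.77, -19.50). Then |WH| = |H − W| = 65.73.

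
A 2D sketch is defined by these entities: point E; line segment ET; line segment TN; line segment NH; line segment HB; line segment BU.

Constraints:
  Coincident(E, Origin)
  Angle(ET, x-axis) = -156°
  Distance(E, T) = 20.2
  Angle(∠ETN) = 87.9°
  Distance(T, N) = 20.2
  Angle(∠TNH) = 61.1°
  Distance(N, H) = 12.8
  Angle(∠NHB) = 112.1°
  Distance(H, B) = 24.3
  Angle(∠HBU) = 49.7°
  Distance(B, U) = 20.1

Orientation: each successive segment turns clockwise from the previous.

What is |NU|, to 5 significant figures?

16.485

E is at the origin; ET runs at -156.0° with length 20.2, so T = (-18.454, -8.2161). ∠ETN = 87.9° gives TN at 111.90° from the x-axis; with |TN| = 20.2, N = (-25.988, 10.526). ∠TNH = 61.1° gives NH at -7.0000° from the x-axis; with |NH| = 12.8, H = (-13.283, 8.9663). ∠NHB = 112.1° gives HB at -74.900° from the x-axis; with |HB| = 24.3, B = (-6.9531, -14.495). ∠HBU = 49.7° gives BU at 154.80° from the x-axis; with |BU| = 20.1, U = (-25.140, -5.9365). Then |NU| = |U − N| = 16.485.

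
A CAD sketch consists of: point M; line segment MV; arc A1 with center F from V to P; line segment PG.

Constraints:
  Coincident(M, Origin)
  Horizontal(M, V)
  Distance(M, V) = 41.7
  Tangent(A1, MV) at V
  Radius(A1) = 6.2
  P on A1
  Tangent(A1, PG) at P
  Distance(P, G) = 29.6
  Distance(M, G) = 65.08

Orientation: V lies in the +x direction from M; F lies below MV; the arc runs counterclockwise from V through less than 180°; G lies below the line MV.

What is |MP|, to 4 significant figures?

38.38

M is at the origin; MV is horizontal with |MV| = 41.7 and V on the +x side, so V = (41.70, 0.000). A1 meets MV tangentially, so FV is at right angles to MV, so F = V + (0, -6.2) = (41.70, -6.200). Since FP ⟂ PG (tangency), |FG| = √(6.2² + 29.6²) = 30.24 regardless of where P sits on A1. So G lies on both circle(M, 65.08) and circle(F, 30.24); the below-MV intersection is G = (56.27, -32.70). P is the foot of the tangent from G: P = (36.99, -10.24).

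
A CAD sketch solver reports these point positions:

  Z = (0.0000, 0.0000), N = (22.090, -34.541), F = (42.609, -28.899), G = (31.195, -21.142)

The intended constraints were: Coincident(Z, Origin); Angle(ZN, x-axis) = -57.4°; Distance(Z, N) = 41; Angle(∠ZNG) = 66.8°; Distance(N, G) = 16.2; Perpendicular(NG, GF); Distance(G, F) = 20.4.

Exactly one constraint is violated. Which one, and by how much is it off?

Distance(G, F) = 20.4 — off by 6.60.

Z = (0.00, 0.00) ✓; ZN at -57.40° ✓; |ZN| = 41.00 ✓; ∠ZNG = 66.80° ✓; |NG| = 16.20 ✓; ∠(NG, GF) = 90.00° ✓; |GF| = 13.80 ✗.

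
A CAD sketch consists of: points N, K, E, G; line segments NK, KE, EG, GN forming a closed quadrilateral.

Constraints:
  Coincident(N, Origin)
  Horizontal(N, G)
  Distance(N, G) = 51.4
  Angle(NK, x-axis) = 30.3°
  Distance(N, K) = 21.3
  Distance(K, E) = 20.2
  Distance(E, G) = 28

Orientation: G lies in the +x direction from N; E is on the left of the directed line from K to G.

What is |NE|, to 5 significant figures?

41.454

N is at the origin; N and G share the same y with |NG| = 51.4 and G in +x, so G = (51.4, 0). NK runs at 30.3° with |NK| = 21.3, so K = (18.390, 10.746). E is determined by |KE| = 20.2 and |EG| = 28.0 together: it lies at the intersection of circle(K, 20.2) and circle(G, 28.0). With |KG| = 34.715, the foot of the radical line on KG is 11.942 from K and the perpendicular offset is √(20.2² − 11.942²) = 16.292. Taking the left-of-KG solution: E = (34.789, 22.541).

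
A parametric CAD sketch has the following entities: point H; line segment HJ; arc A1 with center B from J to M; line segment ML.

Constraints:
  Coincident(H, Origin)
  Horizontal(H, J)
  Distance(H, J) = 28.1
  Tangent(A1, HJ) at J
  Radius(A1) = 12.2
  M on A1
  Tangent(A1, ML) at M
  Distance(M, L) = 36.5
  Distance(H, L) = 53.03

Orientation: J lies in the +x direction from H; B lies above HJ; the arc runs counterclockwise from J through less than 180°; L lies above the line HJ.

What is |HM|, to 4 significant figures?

42.73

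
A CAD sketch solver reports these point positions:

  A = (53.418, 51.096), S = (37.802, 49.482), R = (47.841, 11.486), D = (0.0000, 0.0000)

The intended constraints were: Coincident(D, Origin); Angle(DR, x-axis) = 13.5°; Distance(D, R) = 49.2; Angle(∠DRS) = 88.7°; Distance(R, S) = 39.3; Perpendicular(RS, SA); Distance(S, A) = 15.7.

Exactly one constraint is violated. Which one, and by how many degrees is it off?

Perpendicular(RS, SA) — off by 8.90°.

D = (0.00, 0.00) ✓; DR at 13.50° ✓; |DR| = 49.20 ✓; ∠DRS = 88.70° ✓; |RS| = 39.30 ✓; ∠(RS, SA) = 98.90° ✗; |SA| = 15.70 ✓.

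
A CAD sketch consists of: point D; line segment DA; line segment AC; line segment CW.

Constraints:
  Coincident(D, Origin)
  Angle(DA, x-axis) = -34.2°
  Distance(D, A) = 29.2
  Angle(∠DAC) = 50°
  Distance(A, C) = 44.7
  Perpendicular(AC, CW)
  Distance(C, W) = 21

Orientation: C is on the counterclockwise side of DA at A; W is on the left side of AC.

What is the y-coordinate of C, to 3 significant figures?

28.1

D is at the origin; DA runs at -34.2° with length 29.2, so A = 29.2·(cos -34.2°, sin -34.2°) = (24.2, -16.4). ∠DAC = 50.0°, so AC runs at -34.2° + (180° − 50.0°) = 95.8° from the x-axis; with |AC| = 44.7, C = A + 44.7·(cos 95.8°, sin 95.8°) = (19.6, 28.1). So C.y = 28.1.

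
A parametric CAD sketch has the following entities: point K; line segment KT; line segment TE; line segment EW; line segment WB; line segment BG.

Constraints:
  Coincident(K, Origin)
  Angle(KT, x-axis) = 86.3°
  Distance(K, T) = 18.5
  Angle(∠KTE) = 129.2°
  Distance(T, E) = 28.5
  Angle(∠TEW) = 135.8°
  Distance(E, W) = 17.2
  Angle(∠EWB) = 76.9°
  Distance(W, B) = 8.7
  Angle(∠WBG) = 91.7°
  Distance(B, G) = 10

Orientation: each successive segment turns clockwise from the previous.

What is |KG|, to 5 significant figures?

39.990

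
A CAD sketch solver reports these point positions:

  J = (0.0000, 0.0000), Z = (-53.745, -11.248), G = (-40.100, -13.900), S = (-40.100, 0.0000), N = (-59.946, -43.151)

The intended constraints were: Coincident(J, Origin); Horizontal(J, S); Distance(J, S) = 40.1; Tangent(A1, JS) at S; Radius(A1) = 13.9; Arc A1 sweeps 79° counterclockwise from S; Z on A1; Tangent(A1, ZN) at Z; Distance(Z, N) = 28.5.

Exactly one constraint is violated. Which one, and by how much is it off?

Distance(Z, N) = 28.5 — off by 4.00.

J = (0.00, 0.00) ✓; J.y = 0.00, S.y = 0.00 ✓; |JS| = 40.10 ✓; ∠(GS, SJ) = 90.00° ✓; |GS| = 13.90 ✓; bearing(G→Z) − bearing(G→S) = 79.00° ✓; |GZ| = 13.90 ✓; ∠(GZ, ZN) = 90.00° ✓; |ZN| = 32.50 ✗.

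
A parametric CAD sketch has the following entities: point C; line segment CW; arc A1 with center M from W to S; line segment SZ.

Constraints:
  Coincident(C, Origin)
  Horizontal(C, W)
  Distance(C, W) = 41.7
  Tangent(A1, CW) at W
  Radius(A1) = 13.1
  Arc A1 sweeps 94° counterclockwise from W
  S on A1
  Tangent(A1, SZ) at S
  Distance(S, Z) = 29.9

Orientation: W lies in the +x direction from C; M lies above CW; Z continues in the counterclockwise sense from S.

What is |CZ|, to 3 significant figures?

68.5

C is at the origin; C and W share the same y with |CW| = 41.7 and W on the +x side, so W = (41.7, 0.00). A1 meets CW tangentially, so MW is at right angles to CW, so M = W + (0, 13.1) = (41.7, 13.1). On A1, W sits at bearing -90° from M; a 94° counterclockwise sweep puts S at bearing 4°, so S = M + 13.1·(cos 4°, sin 4°) = (54.8, 14.0). Since A1 is tangent to SZ there, MS ⟂ SZ, so SZ runs along (−sin 4°, cos 4°); with |SZ| = 29.9, Z = (52.7, 43.8). Then |CZ| = |Z − C| = 68.5.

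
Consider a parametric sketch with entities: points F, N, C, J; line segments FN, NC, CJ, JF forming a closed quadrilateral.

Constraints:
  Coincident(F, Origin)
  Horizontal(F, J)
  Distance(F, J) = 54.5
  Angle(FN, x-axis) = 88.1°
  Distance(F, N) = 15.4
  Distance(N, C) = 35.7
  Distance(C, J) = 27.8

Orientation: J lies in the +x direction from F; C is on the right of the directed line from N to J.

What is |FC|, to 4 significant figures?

28.81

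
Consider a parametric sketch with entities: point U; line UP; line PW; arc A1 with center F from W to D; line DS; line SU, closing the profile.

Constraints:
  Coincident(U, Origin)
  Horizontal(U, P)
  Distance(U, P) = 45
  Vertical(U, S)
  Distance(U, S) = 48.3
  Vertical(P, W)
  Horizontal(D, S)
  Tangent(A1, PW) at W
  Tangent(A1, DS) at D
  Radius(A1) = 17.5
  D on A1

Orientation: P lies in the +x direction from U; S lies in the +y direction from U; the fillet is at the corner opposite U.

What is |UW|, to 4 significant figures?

54.53

The virtual corner opposite U is at (45.00, 48.30). Tangency of A1 to PW means the radius FW is perpendicular to PW and since A1 is tangent to DS there, FD ⟂ DS, with radius 17.5, so the center F sits 17.5 in from both sides at F = (27.50, 30.80). That places the tangent points at W = (45.00, 30.80) on PW and D = (27.50, 48.30) on DS. Then |UW| = |W − U| = 54.53.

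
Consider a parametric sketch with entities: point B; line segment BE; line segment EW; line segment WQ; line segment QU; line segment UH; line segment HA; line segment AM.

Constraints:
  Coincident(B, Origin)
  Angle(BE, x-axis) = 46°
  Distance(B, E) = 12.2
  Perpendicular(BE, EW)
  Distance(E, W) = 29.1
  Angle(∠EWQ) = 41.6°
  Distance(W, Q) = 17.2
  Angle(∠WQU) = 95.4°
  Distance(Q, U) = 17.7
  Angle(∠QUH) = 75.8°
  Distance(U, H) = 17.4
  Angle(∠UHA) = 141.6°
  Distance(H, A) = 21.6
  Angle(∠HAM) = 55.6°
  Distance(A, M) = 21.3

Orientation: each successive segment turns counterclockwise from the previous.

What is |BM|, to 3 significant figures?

26.0

B is at the origin; BE runs at 46.0° with length 12.2, so E = (8.47, 8.78). The perpendicularity gives EW at right angles to BE, so EW runs at 136°; with |EW| = 29.1, W = (-12.5, 29.0). ∠EWQ = 41.6° gives WQ at -85.6° from the x-axis; with |WQ| = 17.2, Q = (-11.1, 11.8). ∠WQU = 95.4° gives QU at -1.00° from the x-axis; with |QU| = 17.7, U = (6.56, 11.5). ∠QUH = 75.8° gives UH at 103° from the x-axis; with |UH| = 17.4, H = (2.59, 28.5). ∠UHA = 141.6° gives HA at 142° from the x-axis; with |HA| = 21.6, A = (-14.3, 41.9). ∠HAM = 55.6° gives AM at -94.0° from the x-axis; with |AM| = 21.3, M = (-15.8, 20.6). Then |BM| = |M − B| = 26.0.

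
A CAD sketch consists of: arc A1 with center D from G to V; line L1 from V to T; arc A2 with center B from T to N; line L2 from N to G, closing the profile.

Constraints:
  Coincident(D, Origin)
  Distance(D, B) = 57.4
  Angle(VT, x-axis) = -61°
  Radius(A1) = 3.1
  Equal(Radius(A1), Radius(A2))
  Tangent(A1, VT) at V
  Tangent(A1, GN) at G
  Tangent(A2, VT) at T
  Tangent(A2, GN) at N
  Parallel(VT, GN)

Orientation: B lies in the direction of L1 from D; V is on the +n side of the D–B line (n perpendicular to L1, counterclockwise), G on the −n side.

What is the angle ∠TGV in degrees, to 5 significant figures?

83.835°

Tangency of A1 to both parallel lines with radius 3.1 puts V and G at D ± 3.1·n: V = (2.7113, 1.5029), G = (-2.7113, -1.5029). Equal radii place T and N the same way about B: T = B + 3.1·n = (30.539, -48.700), N = B − 3.1·n = (25.117, -51.706). Then cos ∠TGV = GT·GV / (|GT||GV|), giving 83.835°.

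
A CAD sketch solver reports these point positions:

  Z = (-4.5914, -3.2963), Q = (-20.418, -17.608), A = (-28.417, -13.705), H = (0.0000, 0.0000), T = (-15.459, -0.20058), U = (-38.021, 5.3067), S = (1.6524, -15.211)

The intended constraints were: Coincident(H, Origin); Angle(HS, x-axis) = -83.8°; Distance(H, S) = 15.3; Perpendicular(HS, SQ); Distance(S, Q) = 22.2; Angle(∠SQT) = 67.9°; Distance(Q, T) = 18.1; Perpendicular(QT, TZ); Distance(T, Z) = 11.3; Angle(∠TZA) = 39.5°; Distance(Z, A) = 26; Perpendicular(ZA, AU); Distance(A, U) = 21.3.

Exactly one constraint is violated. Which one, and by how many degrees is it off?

Perpendicular(ZA, AU) — off by 3.20°.

H = (0.00, 0.00) ✓; HS at -83.80° ✓; |HS| = 15.30 ✓; ∠(HS, SQ) = 90.00° ✓; |SQ| = 22.20 ✓; ∠SQT = 67.90° ✓; |QT| = 18.10 ✓; ∠(QT, TZ) = 90.00° ✓; |TZ| = 11.30 ✓; ∠TZA = 39.50° ✓; |ZA| = 26.00 ✓; ∠(ZA, AU) = 86.80° ✗; |AU| = 21.30 ✓.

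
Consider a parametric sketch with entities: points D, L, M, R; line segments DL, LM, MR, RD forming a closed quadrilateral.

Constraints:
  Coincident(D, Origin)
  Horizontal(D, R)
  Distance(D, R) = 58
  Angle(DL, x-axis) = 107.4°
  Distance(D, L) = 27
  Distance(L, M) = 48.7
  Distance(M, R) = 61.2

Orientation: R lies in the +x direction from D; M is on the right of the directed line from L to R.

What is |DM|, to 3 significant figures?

22.1

Checks: |LM| = 48.70 ✓; |MR| = 61.20 ✓.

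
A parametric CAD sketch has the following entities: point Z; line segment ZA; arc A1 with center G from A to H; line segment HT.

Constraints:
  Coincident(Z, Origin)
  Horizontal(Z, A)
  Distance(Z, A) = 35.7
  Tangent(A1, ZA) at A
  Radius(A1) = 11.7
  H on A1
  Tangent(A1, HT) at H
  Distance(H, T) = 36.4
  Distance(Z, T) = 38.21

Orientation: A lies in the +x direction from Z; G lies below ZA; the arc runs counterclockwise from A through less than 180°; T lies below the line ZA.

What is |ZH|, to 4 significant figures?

26.22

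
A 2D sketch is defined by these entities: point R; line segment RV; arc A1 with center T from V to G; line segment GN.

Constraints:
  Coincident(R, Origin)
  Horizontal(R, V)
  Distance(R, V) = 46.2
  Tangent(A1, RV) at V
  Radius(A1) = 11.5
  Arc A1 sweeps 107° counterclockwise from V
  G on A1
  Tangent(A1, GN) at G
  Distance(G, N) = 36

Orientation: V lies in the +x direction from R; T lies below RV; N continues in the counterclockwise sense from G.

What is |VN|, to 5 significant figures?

49.292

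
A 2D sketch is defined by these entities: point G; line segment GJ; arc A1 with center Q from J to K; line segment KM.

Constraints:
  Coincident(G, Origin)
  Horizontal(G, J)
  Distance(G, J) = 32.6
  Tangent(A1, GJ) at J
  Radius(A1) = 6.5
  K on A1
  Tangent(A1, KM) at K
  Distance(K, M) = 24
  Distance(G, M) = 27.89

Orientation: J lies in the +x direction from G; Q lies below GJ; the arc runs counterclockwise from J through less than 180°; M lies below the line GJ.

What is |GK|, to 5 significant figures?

27.212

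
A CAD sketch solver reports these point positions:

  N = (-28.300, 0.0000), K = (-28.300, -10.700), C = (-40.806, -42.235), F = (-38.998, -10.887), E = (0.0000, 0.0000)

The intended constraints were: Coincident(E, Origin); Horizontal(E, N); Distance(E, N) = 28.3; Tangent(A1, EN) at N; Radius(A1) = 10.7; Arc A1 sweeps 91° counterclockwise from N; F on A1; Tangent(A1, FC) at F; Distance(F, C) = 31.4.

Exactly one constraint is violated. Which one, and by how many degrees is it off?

Tangent(A1, FC) at F — off by 4.30°.

E = (0.00, 0.00) ✓; E.y = 0.00, N.y = 0.00 ✓; |EN| = 28.30 ✓; ∠(KN, NE) = 90.00° ✓; |KN| = 10.70 ✓; bearing(K→F) − bearing(K→N) = 91.00° ✓; |KF| = 10.70 ✓; ∠(KF, FC) = 94.30° ✗; |FC| = 31.40 ✓.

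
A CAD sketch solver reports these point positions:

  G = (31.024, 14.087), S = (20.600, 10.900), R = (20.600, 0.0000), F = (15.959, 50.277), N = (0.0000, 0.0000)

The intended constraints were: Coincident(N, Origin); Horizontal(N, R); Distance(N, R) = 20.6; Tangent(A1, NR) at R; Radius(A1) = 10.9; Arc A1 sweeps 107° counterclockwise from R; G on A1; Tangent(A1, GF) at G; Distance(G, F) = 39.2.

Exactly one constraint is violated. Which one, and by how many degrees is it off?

Tangent(A1, GF) at G — off by 5.60°.

N = (0.00, 0.00) ✓; N.y = 0.00, R.y = 0.00 ✓; |NR| = 20.60 ✓; ∠(SR, RN) = 90.00° ✓; |SR| = 10.90 ✓; bearing(S→G) − bearing(S→R) = 107.0° ✓; |SG| = 10.90 ✓; ∠(SG, GF) = 84.40° ✗; |GF| = 39.20 ✓.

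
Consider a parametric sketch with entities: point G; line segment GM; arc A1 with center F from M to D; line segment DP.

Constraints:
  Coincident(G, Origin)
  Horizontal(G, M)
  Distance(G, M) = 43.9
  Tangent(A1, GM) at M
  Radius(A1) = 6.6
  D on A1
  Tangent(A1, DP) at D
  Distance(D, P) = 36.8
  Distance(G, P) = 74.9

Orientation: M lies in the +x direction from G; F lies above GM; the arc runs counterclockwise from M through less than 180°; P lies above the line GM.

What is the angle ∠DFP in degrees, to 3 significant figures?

79.8°

G is at the origin; GM is horizontal with |GM| = 43.9 and M on the +x side, so M = (43.9, 0.00). The tangent condition forces FM to be normal to GM, so F = M + (0, 6.6) = (43.9, 6.60). Since FD ⟂ DP (tangency), |FP| = √(6.6² + 36.8²) = 37.4 regardless of where D sits on A1. So P lies on both circle(G, 74.9) and circle(F, 37.4); the above-GM intersection is P = (64.8, 37.6). D is the foot of the tangent from P: D = (49.9, 3.94).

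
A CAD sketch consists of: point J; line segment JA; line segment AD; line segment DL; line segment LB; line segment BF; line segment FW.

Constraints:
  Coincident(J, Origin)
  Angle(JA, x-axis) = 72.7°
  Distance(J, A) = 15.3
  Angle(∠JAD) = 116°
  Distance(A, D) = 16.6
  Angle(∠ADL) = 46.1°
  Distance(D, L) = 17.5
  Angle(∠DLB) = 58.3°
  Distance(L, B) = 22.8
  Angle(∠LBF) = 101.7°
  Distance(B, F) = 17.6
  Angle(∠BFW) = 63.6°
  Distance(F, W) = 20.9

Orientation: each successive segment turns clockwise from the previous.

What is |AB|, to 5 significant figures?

9.5503

∠ADL = 46.1° gives DL at -125.20° from the x-axis; with |DL| = 17.5, L = (10.871, 2.8187). ∠DLB = 58.3° gives LB at 113.10° from the x-axis; with |LB| = 22.8, B = (1.9260, 23.791). Then |AB| = |B − A| = 9.5503.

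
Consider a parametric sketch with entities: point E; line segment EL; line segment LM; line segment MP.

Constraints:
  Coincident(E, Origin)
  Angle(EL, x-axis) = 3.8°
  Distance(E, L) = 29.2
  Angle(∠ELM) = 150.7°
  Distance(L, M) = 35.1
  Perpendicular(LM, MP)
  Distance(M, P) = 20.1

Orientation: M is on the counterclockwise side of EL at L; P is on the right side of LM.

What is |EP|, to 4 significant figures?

69.65

E is at the origin; EL runs at 3.8° with length 29.2, so L = 29.2·(cos 3.8°, sin 3.8°) = (29.14, 1.935). ∠ELM = 150.7°, so LM runs at 3.8° + (180° − 150.7°) = 33.10° from the x-axis; with |LM| = 35.1, M = L + 35.1·(cos 33.10°, sin 33.10°) = (58.54, 21.10). The perpendicularity gives MP at right angles to LM; with |MP| = 20.1 on the right of LM, P = M + 20.1·(0.5461, -0.8377) = (69.52, 4.265). Then |EP| = |P − E| = 69.65.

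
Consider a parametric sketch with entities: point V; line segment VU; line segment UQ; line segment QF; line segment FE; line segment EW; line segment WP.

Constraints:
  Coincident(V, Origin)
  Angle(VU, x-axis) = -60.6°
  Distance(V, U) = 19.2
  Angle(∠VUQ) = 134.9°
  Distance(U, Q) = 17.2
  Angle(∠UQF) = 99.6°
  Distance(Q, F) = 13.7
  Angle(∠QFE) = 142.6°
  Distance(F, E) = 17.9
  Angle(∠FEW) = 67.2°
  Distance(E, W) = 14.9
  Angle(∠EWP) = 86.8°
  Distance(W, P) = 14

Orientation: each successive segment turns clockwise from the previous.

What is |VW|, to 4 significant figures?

15.81

V is at the origin; VU runs at -60.6° with length 19.2, so U = (9.425, -16.73). ∠VUQ = 134.9° gives UQ at -105.7° from the x-axis; with |UQ| = 17.2, Q = (4.771, -33.29). ∠UQF = 99.6° gives QF at 173.9° from the x-axis; with |QF| = 13.7, F = (-8.851, -31.83). ∠QFE = 142.6° gives FE at 136.5° from the x-axis; with |FE| = 17.9, E = (-21.84, -19.51). ∠FEW = 67.2° gives EW at 23.70° from the x-axis; with |EW| = 14.9, W = (-8.192, -13.52). Then |VW| = |W − V| = 15.81.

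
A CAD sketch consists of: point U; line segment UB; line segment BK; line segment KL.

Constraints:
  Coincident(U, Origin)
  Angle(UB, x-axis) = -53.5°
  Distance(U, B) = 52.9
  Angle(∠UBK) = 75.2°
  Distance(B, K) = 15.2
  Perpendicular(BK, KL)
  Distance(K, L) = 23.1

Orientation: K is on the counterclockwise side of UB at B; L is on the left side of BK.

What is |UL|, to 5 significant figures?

28.096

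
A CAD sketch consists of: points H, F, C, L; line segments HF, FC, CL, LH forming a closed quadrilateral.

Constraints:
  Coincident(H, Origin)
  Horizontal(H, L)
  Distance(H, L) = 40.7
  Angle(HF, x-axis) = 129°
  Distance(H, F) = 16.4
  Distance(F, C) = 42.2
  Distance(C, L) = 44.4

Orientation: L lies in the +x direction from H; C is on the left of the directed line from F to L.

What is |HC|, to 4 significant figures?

45.68

Checks: H = (0.00, 0.00) ✓; |FC| = 42.20 ✓; |CL| = 44.40 ✓.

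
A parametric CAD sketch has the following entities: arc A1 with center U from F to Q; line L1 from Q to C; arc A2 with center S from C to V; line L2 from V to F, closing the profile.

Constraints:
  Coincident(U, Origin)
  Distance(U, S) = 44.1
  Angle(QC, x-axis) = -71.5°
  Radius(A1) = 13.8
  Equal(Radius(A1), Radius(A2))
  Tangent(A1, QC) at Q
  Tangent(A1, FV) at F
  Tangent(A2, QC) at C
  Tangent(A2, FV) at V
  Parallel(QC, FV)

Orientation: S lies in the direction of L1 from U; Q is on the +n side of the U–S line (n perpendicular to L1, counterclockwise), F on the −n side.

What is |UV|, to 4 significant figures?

46.21

The slot axis is L1's direction at -71.5°, so u = (cos -71.5°, sin -71.5°) = (0.3173, -0.9483) and n = (−sin -71.5°, cos -71.5°) = (0.9483, 0.3173). U is at the origin and S lies 44.1 along u from U, so S = 44.1·u = (13.99, -41.82). Tangency of A1 to both parallel lines with radius 13.8 puts Q and F at U ± 13.8·n: Q = (13.09, 4.379), F = (-13.09, -4.379). Equal radii place C and V the same way about S: C = S + 13.8·n = (27.08, -37.44), V = S − 13.8·n = (0.9063, -46.20). Then |UV| = |V − U| = 46.21.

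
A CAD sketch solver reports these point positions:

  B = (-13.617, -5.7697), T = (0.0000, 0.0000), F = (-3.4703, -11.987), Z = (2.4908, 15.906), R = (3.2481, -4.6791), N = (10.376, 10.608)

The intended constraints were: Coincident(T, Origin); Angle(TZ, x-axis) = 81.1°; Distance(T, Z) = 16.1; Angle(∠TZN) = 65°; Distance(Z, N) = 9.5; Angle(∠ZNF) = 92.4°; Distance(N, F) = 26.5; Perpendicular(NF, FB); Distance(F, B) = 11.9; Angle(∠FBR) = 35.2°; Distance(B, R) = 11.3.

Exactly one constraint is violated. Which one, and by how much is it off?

Distance(B, R) = 11.3 — off by 5.60.

T = (0.00, 0.00) ✓; TZ at 81.10° ✓; |TZ| = 16.10 ✓; ∠TZN = 65.00° ✓; |ZN| = 9.500 ✓; ∠ZNF = 92.40° ✓; |NF| = 26.50 ✓; ∠(NF, FB) = 90.00° ✓; |FB| = 11.90 ✓; ∠FBR = 35.20° ✓; |BR| = 16.90 ✗.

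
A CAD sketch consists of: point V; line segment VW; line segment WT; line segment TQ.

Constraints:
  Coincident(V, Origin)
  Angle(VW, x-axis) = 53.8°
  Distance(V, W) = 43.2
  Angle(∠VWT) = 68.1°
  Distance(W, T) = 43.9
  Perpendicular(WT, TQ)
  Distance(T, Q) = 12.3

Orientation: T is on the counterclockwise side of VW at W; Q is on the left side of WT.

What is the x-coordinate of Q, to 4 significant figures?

-20.06

V is at the origin; VW runs at 53.8° with length 43.2, so W = 43.2·(cos 53.8°, sin 53.8°) = (25.51, 34.86). ∠VWT = 68.1°, so WT runs at 53.8° + (180° − 68.1°) = 165.7° from the x-axis; with |WT| = 43.9, T = W + 43.9·(cos 165.7°, sin 165.7°) = (-17.03, 45.70). The perpendicularity gives TQ at right angles to WT; with |TQ| = 12.3 on the left of WT, Q = T + 12.3·(-0.2470, -0.9690) = (-20.06, 33.79). So Q.x = -20.06.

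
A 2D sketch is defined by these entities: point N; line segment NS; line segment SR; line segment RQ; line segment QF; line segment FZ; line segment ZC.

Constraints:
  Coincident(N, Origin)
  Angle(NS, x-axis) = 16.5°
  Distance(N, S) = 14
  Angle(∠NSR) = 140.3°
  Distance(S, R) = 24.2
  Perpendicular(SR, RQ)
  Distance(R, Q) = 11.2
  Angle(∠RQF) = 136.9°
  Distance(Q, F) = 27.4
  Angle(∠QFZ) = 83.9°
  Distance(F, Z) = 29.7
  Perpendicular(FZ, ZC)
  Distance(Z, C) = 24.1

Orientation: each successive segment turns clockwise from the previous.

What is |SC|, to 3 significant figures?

8.24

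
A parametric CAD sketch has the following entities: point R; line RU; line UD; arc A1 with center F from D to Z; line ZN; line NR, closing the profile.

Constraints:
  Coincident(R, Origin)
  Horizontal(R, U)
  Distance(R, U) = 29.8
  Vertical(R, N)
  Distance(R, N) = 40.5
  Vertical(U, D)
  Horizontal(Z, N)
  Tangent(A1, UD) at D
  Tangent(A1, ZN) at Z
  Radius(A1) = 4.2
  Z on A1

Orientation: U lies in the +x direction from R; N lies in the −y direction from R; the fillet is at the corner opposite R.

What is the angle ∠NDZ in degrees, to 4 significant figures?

36.98°

The virtual corner opposite R is at (29.80, -40.50). Since A1 is tangent to UD there, FD ⟂ UD and the tangent condition forces FZ to be normal to ZN, with radius 4.2, so the center F sits 4.2 in from both sides at F = (25.60, -36.30). That places the tangent points at D = (29.80, -36.30) on UD and Z = (25.60, -40.50) on ZN. Then cos ∠NDZ = DN·DZ / (|DN||DZ|), giving 36.98°.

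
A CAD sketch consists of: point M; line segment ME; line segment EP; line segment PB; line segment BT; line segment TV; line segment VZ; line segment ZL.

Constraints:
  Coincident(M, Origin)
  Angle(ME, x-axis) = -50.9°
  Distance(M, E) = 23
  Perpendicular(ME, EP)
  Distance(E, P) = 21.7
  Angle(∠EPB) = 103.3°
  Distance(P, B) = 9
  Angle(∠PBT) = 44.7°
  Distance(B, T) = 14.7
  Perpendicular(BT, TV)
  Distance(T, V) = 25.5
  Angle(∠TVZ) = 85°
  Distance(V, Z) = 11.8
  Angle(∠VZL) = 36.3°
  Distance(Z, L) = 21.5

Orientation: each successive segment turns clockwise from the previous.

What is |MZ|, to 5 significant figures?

50.087

M is at the origin; ME runs at -50.9° with length 23.0, so E = (14.506, -17.849). ME ⟂ EP, so EP runs at -140.90°; with |EP| = 21.7, P = (-2.3347, -31.535). ∠EPB = 103.3° gives PB at 142.40° from the x-axis; with |PB| = 9.0, B = (-9.4653, -26.043). ∠PBT = 44.7° gives BT at 7.1000° from the x-axis; with |BT| = 14.7, T = (5.1220, -24.226). BT is perpendicular to TV, so TV runs at -82.900°; with |TV| = 25.5, V = (8.2738, -49.531). ∠TVZ = 85.0° gives VZ at -177.90° from the x-axis; with |VZ| = 11.8, Z = (-3.5182, -49.963). Then |MZ| = |Z − M| = 50.087.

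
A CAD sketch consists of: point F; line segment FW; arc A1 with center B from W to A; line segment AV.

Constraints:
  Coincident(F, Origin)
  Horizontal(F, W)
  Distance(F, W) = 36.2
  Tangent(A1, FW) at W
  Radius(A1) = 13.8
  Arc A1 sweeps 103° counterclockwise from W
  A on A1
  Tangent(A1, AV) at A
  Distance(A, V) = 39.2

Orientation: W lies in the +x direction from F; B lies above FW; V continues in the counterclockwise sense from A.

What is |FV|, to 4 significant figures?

68.58

F is at the origin; F and W share the same y with |FW| = 36.2 and W on the +x side, so W = (36.20, 0.000). A1 meets FW tangentially, so BW is at right angles to FW, so B = W + (0, 13.8) = (36.20, 13.80). On A1, W sits at bearing -90° from B; a 103° counterclockwise sweep puts A at bearing 13°, so A = B + 13.8·(cos 13°, sin 13°) = (49.65, 16.90). A1 meets AV tangentially, so BA is at right angles to AV, so AV runs along (−sin 13°, cos 13°); with |AV| = 39.2, V = (40.83, 55.10). Then |FV| = |V − F| = 68.58.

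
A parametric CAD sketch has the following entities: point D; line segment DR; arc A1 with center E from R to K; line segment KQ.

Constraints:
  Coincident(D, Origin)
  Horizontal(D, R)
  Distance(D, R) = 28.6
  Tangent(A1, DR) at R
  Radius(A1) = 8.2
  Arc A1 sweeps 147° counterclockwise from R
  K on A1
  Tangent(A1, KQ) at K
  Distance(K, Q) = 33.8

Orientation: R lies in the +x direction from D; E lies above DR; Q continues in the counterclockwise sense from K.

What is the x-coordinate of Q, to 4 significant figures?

4.719

On A1, R sits at bearing -90° from E; a 147° counterclockwise sweep puts K at bearing 57°, so K = E + 8.2·(cos 57°, sin 57°) = (33.07, 15.08). A1 meets KQ tangentially, so EK is at right angles to KQ, so KQ runs along (−sin 57°, cos 57°); with |KQ| = 33.8, Q = (4.719, 33.49). So Q.x = 4.719.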